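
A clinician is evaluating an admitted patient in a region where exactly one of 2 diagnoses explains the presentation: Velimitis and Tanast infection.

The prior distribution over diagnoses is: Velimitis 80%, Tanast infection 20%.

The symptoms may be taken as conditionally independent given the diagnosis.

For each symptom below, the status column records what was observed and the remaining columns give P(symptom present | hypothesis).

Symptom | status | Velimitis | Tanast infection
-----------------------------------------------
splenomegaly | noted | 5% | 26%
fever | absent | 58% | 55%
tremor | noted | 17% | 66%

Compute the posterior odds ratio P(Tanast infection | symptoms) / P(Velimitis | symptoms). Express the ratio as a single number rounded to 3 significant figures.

5.41

Posterior odds equal prior odds times the likelihood ratio; only the two competing hypotheses matter (using 1 − P(present | H) for each absent symptom).
  Tanast infection: 0.20 × 0.26 × (1 − 0.55) × 0.66 = 0.015444
  Velimitis: 0.80 × 0.05 × (1 − 0.58) × 0.17 = 0.002856
Posterior odds = 0.015444 / 0.002856 ≈ 5.41.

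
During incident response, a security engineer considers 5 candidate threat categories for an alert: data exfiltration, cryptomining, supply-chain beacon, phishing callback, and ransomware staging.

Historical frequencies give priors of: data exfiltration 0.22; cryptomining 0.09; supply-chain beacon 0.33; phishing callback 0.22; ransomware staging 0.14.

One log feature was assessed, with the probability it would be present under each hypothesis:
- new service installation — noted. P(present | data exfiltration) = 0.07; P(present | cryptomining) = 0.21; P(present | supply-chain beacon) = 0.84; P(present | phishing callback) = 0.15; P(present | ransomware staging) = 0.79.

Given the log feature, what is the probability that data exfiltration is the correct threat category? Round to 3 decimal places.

0.034

By Bayes' rule, the unnormalized weight for each hypothesis is prior × likelihood:
  data exfiltration: 0.22 × 0.07 = 0.0154
  cryptomining: 0.09 × 0.21 = 0.0189
  supply-chain beacon: 0.33 × 0.84 = 0.2772
  phishing callback: 0.22 × 0.15 = 0.033
  ransomware staging: 0.14 × 0.79 = 0.1106
The unnormalized weights sum to 0.4551.
P(data exfiltration | evidence) = 0.0154 / 0.4551 ≈ 0.034.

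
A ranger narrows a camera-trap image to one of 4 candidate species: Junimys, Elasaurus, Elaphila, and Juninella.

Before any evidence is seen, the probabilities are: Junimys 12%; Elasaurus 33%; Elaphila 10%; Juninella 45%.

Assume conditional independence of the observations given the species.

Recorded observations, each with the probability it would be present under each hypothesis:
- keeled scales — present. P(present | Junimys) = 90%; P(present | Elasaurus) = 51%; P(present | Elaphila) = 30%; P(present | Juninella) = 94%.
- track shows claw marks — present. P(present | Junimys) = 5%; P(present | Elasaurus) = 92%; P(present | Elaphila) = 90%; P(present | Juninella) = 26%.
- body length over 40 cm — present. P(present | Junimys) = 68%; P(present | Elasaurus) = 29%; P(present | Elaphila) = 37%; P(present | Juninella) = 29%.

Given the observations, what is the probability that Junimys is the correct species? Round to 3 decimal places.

0.041

For each hypothesis, the unnormalized posterior weight is prior × product of the observation likelihoods:
  Junimys: 0.12 × 0.90 × 0.05 × 0.68 = 0.003672
  Elasaurus: 0.33 × 0.51 × 0.92 × 0.29 = 0.044902
  Elaphila: 0.10 × 0.30 × 0.90 × 0.37 = 0.00999
  Juninella: 0.45 × 0.94 × 0.26 × 0.29 = 0.031894
Normalizing constant Z = 0.003672 + 0.044902 + 0.00999 + 0.031894 = 0.090459.
P(Junimys | evidence) = 0.003672 / 0.090459 ≈ 0.041.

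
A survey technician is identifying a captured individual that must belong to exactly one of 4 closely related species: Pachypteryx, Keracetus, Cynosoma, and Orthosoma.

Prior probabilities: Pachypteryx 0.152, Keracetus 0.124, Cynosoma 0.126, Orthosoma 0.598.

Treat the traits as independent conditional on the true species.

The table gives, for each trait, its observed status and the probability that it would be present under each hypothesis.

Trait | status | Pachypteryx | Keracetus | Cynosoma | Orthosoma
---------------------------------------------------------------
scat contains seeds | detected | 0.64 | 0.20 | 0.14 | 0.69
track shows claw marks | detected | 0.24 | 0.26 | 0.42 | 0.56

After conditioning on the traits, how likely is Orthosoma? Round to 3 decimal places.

0.861

By Bayes' rule with conditional independence, the unnormalized weight for each hypothesis is prior × ∏ likelihoods:
  Pachypteryx: 0.152 × 0.64 × 0.24 = 0.023347
  Keracetus: 0.124 × 0.20 × 0.26 = 0.006448
  Cynosoma: 0.126 × 0.14 × 0.42 = 0.0074088
  Orthosoma: 0.598 × 0.69 × 0.56 = 0.23107
Normalizing constant Z = 0.023347 + 0.006448 + 0.0074088 + 0.23107 = 0.26827.
P(Orthosoma | evidence) = 0.23107 / 0.26827 ≈ 0.861.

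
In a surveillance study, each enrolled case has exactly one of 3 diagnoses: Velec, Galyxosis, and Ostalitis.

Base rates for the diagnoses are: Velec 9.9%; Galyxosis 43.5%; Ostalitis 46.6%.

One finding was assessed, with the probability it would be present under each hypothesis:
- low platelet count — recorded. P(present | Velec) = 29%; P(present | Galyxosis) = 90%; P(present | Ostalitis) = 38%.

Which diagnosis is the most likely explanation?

Multiply each prior by the likelihood of the finding:
  Velec: 0.099 × 0.29 = 0.02871
  Galyxosis: 0.435 × 0.90 = 0.3915
  Ostalitis: 0.466 × 0.38 = 0.17708
Normalizing constant Z = 0.02871 + 0.3915 + 0.17708 = 0.59729.
P(Velec | evidence) ≈ 0.02871 / 0.59729 ≈ 0.048
P(Galyxosis | evidence) ≈ 0.3915 / 0.59729 ≈ 0.655
P(Ostalitis | evidence) ≈ 0.17708 / 0.59729 ≈ 0.296
The largest is 0.655, so Galyxosis is most probable.

Galyxosis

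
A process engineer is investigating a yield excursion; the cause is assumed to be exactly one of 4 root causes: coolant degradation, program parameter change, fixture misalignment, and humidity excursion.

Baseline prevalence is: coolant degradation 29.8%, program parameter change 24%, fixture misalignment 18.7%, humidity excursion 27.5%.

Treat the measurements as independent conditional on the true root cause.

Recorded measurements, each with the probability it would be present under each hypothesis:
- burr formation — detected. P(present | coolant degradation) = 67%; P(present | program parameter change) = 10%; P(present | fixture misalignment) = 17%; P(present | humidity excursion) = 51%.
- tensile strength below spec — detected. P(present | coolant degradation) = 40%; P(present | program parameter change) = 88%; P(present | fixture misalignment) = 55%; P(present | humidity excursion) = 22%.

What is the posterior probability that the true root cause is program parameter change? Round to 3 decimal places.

For each hypothesis, the unnormalized posterior weight is prior × product of the measurement likelihoods:
  coolant degradation: 0.298 × 0.67 × 0.40 = 0.079864
  program parameter change: 0.240 × 0.10 × 0.88 = 0.02112
  fixture misalignment: 0.187 × 0.17 × 0.55 = 0.017485
  humidity excursion: 0.275 × 0.51 × 0.22 = 0.030855
Normalizing constant Z = 0.079864 + 0.02112 + 0.017485 + 0.030855 = 0.14932.
P(program parameter change | evidence) = 0.02112 / 0.14932 ≈ 0.141.

0.141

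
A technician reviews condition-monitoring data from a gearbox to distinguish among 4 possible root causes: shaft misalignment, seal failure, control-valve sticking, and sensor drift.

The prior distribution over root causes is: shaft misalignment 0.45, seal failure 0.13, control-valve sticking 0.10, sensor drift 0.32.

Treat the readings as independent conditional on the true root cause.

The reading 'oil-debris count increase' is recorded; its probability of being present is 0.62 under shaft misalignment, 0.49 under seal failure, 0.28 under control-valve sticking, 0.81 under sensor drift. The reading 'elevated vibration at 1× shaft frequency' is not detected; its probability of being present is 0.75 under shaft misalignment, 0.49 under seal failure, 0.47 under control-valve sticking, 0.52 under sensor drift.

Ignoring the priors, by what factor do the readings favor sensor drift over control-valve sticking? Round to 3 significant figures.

The Bayes factor is the ratio of the joint likelihoods of the reading pattern under the two hypotheses (using 1 − P(present | H) for each absent reading).
  sensor drift: 0.81 × (1 − 0.52) = 0.3888
  control-valve sticking: 0.28 × (1 − 0.47) = 0.1484
Bayes factor = 0.3888 / 0.1484 ≈ 2.62

2.62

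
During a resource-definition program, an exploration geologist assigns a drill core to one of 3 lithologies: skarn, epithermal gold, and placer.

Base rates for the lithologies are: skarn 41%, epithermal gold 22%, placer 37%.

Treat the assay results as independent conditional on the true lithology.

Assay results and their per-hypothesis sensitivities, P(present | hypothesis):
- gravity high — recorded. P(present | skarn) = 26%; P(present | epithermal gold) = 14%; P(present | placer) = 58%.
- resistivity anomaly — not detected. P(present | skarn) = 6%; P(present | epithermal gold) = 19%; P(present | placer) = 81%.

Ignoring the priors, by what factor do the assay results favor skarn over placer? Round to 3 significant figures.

2.22

Take the product of per-assay result likelihoods under each hypothesis (using 1 − P(present | H) for each absent assay result), then divide.
  skarn: 0.26 × (1 − 0.06) = 0.2444
  placer: 0.58 × (1 − 0.81) = 0.1102
Bayes factor = 0.2444 / 0.1102 ≈ 2.22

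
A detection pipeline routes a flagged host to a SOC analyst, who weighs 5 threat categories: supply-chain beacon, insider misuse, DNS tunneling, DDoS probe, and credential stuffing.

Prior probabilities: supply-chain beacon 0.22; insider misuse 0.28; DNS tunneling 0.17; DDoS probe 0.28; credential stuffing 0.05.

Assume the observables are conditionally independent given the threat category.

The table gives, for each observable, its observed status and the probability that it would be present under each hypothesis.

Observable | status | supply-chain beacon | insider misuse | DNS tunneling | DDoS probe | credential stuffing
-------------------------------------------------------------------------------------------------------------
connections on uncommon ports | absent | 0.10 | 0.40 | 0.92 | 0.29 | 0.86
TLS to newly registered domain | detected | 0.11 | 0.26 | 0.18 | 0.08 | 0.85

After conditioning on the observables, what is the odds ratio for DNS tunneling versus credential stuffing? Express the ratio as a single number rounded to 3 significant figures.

0.411

Posterior odds equal prior odds times the likelihood ratio; only the two competing hypotheses matter (using 1 − P(present | H) for each absent observable).
  DNS tunneling: 0.17 × (1 − 0.92) × 0.18 = 0.002448
  credential stuffing: 0.05 × (1 − 0.86) × 0.85 = 0.00595
Posterior odds = 0.002448 / 0.00595 ≈ 0.411.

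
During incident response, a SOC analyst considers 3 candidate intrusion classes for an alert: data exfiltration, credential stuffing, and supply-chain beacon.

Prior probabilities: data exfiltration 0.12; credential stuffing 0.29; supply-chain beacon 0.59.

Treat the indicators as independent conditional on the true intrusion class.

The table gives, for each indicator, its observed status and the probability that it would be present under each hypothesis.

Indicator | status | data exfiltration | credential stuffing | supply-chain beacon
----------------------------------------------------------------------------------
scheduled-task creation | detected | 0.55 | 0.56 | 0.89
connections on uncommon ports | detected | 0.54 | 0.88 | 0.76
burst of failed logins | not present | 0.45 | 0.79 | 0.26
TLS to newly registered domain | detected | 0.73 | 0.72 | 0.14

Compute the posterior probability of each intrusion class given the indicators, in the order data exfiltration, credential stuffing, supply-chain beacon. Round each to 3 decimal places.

0.185, 0.280, 0.535

Multiply each prior by the joint likelihood of the indicator pattern (using 1 − P(present | H) for each absent indicator):
  data exfiltration: 0.12 × 0.55 × 0.54 × (1 − 0.45) × 0.73 = 0.014309
  credential stuffing: 0.29 × 0.56 × 0.88 × (1 − 0.79) × 0.72 = 0.021608
  supply-chain beacon: 0.59 × 0.89 × 0.76 × (1 − 0.26) × 0.14 = 0.041344
Marginal likelihood of the evidence = 0.077262.
P(data exfiltration | evidence) = 0.014309 / 0.077262 ≈ 0.185
P(credential stuffing | evidence) = 0.021608 / 0.077262 ≈ 0.280
P(supply-chain beacon | evidence) = 0.041344 / 0.077262 ≈ 0.535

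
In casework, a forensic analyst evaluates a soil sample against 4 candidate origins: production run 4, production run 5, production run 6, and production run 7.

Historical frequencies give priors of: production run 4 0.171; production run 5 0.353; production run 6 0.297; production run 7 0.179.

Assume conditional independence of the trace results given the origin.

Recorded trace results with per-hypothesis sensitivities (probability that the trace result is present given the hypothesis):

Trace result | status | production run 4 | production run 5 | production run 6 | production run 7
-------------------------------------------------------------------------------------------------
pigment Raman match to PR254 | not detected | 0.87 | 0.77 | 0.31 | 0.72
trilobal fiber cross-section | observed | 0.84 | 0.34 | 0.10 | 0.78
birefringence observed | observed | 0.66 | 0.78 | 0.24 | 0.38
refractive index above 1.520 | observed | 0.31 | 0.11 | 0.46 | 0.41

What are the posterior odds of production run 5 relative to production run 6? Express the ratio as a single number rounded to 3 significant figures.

Posterior odds equal prior odds times the likelihood ratio; only the two competing hypotheses matter (using 1 − P(present | H) for each absent trace result).
  production run 5: 0.353 × (1 − 0.77) × 0.34 × 0.78 × 0.11 = 0.0023685
  production run 6: 0.297 × (1 − 0.31) × 0.10 × 0.24 × 0.46 = 0.0022624
Posterior odds = 0.0023685 / 0.0022624 ≈ 1.05.

1.05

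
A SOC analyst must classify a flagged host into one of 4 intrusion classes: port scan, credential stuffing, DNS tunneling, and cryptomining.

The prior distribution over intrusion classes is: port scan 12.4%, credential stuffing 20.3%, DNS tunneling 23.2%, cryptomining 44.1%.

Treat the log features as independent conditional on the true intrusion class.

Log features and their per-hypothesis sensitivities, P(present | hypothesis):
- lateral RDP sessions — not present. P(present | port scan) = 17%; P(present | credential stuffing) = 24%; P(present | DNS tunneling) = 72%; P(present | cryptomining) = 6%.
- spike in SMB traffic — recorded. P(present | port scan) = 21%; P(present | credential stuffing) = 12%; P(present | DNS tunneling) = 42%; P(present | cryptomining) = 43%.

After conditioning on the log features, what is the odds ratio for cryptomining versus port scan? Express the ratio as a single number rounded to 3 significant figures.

8.25

Posterior odds equal prior odds times the likelihood ratio; only the two competing hypotheses matter (using 1 − P(present | H) for each absent log feature).
  cryptomining: 0.441 × (1 − 0.06) × 0.43 = 0.17825
  port scan: 0.124 × (1 − 0.17) × 0.21 = 0.021613
Odds(cryptomining : port scan) = 0.17825 / 0.021613 ≈ 8.25.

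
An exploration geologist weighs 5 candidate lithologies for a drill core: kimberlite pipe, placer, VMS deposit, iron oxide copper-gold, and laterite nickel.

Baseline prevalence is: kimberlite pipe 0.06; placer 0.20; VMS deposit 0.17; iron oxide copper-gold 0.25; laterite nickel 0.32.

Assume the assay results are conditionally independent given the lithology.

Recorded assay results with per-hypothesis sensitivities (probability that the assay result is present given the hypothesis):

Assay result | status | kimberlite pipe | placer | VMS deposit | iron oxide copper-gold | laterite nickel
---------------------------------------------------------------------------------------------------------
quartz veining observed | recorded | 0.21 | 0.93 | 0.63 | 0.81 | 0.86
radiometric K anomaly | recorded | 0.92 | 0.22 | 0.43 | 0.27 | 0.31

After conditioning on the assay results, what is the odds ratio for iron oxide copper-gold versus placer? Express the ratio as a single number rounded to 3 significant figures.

The normalizing constant cancels in an odds ratio, so compute prior × likelihood for the two hypotheses only:
  iron oxide copper-gold: 0.25 × 0.81 × 0.27 = 0.054675
  placer: 0.20 × 0.93 × 0.22 = 0.04092
Odds(iron oxide copper-gold : placer) = 0.054675 / 0.04092 ≈ 1.34.

1.34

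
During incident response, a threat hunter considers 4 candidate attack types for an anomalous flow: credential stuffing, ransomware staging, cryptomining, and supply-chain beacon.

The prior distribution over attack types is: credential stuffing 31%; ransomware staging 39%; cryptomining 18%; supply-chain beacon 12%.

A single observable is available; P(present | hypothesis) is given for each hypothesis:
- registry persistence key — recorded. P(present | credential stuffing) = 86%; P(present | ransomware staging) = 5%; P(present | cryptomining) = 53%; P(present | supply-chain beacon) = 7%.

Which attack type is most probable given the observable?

By Bayes' rule, the unnormalized weight for each hypothesis is prior × likelihood:
  credential stuffing: 0.31 × 0.86 = 0.2666
  ransomware staging: 0.39 × 0.05 = 0.0195
  cryptomining: 0.18 × 0.53 = 0.0954
  supply-chain beacon: 0.12 × 0.07 = 0.0084
Marginal likelihood of the evidence = 0.3899.
P(credential stuffing | evidence) ≈ 0.2666 / 0.3899 ≈ 0.684
P(ransomware staging | evidence) ≈ 0.0195 / 0.3899 ≈ 0.050
P(cryptomining | evidence) ≈ 0.0954 / 0.3899 ≈ 0.245
P(supply-chain beacon | evidence) ≈ 0.0084 / 0.3899 ≈ 0.022
The largest is 0.684, so credential stuffing is most probable.

credential stuffing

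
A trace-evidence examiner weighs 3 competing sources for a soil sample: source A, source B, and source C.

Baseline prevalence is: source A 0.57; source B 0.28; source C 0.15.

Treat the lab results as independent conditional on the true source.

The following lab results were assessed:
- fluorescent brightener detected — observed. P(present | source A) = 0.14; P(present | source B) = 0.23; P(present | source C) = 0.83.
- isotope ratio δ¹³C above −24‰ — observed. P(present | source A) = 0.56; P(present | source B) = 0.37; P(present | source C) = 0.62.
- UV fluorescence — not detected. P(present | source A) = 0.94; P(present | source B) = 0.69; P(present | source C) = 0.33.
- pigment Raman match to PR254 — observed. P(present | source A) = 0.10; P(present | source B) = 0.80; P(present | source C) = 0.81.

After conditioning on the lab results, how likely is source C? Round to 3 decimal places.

By Bayes' rule with conditional independence, the unnormalized weight for each hypothesis is prior × ∏ likelihoods (using 1 − P(present | H) for each absent lab result):
  source A: 0.57 × 0.14 × 0.56 × (1 − 0.94) × 0.10 = 0.00026813
  source B: 0.28 × 0.23 × 0.37 × (1 − 0.69) × 0.80 = 0.0059093
  source C: 0.15 × 0.83 × 0.62 × (1 − 0.33) × 0.81 = 0.041891
Normalizing constant Z = 0.00026813 + 0.0059093 + 0.041891 = 0.048068.
P(source C | evidence) = 0.041891 / 0.048068 ≈ 0.871.

0.871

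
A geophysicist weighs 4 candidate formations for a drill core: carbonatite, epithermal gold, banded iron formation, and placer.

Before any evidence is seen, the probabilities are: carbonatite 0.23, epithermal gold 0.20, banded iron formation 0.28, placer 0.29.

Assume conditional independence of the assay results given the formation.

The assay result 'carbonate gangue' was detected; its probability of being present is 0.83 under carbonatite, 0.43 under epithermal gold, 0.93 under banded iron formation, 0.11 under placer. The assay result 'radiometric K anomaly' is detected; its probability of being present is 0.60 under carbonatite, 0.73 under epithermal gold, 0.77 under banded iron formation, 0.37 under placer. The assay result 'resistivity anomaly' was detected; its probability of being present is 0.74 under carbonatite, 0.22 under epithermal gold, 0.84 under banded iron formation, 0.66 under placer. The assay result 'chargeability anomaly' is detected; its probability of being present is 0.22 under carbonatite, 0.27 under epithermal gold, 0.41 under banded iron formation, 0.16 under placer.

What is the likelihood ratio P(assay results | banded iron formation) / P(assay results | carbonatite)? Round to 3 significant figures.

3.04

The Bayes factor is the ratio of the joint likelihoods of the assay result pattern under the two hypotheses.
  banded iron formation: 0.93 × 0.77 × 0.84 × 0.41 = 0.24662
  carbonatite: 0.83 × 0.60 × 0.74 × 0.22 = 0.081074
Bayes factor = 0.24662 / 0.081074 ≈ 3.04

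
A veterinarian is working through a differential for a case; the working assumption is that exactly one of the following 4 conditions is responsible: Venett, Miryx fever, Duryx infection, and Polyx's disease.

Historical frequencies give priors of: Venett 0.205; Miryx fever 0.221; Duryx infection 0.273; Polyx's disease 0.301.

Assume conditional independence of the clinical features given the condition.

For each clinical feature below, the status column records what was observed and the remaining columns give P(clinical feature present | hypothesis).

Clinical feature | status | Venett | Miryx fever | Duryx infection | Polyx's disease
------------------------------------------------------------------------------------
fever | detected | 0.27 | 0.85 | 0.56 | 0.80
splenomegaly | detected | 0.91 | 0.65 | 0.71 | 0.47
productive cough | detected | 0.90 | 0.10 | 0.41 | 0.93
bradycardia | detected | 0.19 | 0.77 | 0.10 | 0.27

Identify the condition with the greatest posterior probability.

Multiply each prior by the joint likelihood of the clinical feature pattern:
  Venett: 0.205 × 0.27 × 0.91 × 0.90 × 0.19 = 0.008613
  Miryx fever: 0.221 × 0.85 × 0.65 × 0.10 × 0.77 = 0.0094019
  Duryx infection: 0.273 × 0.56 × 0.71 × 0.41 × 0.10 = 0.0044503
  Polyx's disease: 0.301 × 0.80 × 0.47 × 0.93 × 0.27 = 0.028418
Normalizing constant Z = 0.008613 + 0.0094019 + 0.0044503 + 0.028418 = 0.050884.
P(Venett | evidence) ≈ 0.008613 / 0.050884 ≈ 0.169
P(Miryx fever | evidence) ≈ 0.0094019 / 0.050884 ≈ 0.185
P(Duryx infection | evidence) ≈ 0.0044503 / 0.050884 ≈ 0.087
P(Polyx's disease | evidence) ≈ 0.028418 / 0.050884 ≈ 0.558
The largest is 0.558, so Polyx's disease is most probable.

Polyx's disease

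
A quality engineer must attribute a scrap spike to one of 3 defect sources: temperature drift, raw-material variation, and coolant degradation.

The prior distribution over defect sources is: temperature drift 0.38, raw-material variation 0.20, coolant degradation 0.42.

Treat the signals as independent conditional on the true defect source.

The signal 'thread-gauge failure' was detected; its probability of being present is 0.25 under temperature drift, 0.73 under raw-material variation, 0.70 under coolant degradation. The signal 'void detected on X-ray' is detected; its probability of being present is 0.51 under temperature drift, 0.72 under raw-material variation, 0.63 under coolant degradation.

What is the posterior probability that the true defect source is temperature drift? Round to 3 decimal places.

0.143

By Bayes' rule with conditional independence, the unnormalized weight for each hypothesis is prior × ∏ likelihoods:
  temperature drift: 0.38 × 0.25 × 0.51 = 0.04845
  raw-material variation: 0.20 × 0.73 × 0.72 = 0.10512
  coolant degradation: 0.42 × 0.70 × 0.63 = 0.18522
The unnormalized weights sum to 0.33879.
P(temperature drift | evidence) = 0.04845 / 0.33879 ≈ 0.143.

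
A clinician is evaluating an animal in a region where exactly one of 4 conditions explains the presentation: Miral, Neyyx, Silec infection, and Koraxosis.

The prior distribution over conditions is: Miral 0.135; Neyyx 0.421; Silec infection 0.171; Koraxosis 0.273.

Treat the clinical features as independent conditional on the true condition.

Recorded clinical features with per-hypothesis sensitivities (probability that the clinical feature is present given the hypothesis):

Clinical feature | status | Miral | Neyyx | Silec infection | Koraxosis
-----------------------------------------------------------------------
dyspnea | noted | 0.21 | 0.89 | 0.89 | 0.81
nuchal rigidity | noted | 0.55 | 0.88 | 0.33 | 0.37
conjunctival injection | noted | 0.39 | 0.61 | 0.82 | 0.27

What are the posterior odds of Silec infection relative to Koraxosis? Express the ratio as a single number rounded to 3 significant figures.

Unnormalized posterior weight (prior times the clinical feature likelihoods) for each of the two hypotheses:
  Silec infection: 0.171 × 0.89 × 0.33 × 0.82 = 0.041183
  Koraxosis: 0.273 × 0.81 × 0.37 × 0.27 = 0.022091
Odds(Silec infection : Koraxosis) = 0.041183 / 0.022091 ≈ 1.86.

1.86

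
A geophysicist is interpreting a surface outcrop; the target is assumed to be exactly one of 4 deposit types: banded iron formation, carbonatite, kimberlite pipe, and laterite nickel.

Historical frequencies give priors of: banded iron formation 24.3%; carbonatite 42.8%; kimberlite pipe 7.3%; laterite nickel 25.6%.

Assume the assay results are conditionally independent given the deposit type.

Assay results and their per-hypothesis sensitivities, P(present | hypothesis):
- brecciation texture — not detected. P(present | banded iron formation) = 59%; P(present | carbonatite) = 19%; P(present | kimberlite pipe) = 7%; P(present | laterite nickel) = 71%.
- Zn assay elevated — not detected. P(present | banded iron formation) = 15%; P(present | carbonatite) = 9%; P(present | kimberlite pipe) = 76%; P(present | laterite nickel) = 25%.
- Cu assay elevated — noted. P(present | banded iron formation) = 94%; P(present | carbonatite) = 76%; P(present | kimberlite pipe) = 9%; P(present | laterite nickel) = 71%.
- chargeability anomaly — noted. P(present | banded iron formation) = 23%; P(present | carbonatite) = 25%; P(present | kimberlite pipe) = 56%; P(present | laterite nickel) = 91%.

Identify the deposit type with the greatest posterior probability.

Multiply each prior by the joint likelihood of the assay result pattern (using 1 − P(present | H) for each absent assay result):
  banded iron formation: 0.243 × (1 − 0.59) × (1 − 0.15) × 0.94 × 0.23 = 0.018309
  carbonatite: 0.428 × (1 − 0.19) × (1 − 0.09) × 0.76 × 0.25 = 0.059941
  kimberlite pipe: 0.073 × (1 − 0.07) × (1 − 0.76) × 0.09 × 0.56 = 0.0008212
  laterite nickel: 0.256 × (1 − 0.71) × (1 − 0.25) × 0.71 × 0.91 = 0.035975
Marginal likelihood of the evidence = 0.11505.
P(banded iron formation | evidence) ≈ 0.018309 / 0.11505 ≈ 0.159
P(carbonatite | evidence) ≈ 0.059941 / 0.11505 ≈ 0.521
P(kimberlite pipe | evidence) ≈ 0.0008212 / 0.11505 ≈ 0.007
P(laterite nickel | evidence) ≈ 0.035975 / 0.11505 ≈ 0.313
The largest is 0.521, so carbonatite is most probable.

carbonatite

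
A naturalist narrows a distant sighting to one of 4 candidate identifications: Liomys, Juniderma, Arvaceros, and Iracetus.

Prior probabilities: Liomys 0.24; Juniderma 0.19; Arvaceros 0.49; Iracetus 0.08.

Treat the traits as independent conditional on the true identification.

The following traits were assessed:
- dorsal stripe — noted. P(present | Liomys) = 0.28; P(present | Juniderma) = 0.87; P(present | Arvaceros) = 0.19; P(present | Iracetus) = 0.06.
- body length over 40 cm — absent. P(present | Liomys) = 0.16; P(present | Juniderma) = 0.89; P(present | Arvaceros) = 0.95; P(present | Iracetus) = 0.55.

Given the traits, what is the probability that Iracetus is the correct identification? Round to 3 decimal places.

Multiply each prior by the joint likelihood of the trait pattern (using 1 − P(present | H) for each absent trait):
  Liomys: 0.24 × 0.28 × (1 − 0.16) = 0.056448
  Juniderma: 0.19 × 0.87 × (1 − 0.89) = 0.018183
  Arvaceros: 0.49 × 0.19 × (1 − 0.95) = 0.004655
  Iracetus: 0.08 × 0.06 × (1 − 0.55) = 0.00216
Marginal likelihood of the evidence = 0.081446.
P(Iracetus | evidence) = 0.00216 / 0.081446 ≈ 0.027.

0.027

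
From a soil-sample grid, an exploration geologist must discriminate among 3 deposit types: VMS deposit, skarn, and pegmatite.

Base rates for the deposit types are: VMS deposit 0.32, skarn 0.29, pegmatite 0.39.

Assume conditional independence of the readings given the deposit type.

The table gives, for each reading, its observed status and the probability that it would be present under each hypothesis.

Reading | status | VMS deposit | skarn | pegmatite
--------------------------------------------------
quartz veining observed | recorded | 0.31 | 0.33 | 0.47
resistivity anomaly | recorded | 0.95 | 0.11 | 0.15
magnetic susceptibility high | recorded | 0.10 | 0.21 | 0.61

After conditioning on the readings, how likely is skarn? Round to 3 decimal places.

By Bayes' rule with conditional independence, the unnormalized weight for each hypothesis is prior × ∏ likelihoods:
  VMS deposit: 0.32 × 0.31 × 0.95 × 0.10 = 0.009424
  skarn: 0.29 × 0.33 × 0.11 × 0.21 = 0.0022107
  pegmatite: 0.39 × 0.47 × 0.15 × 0.61 = 0.016772
Normalizing constant Z = 0.009424 + 0.0022107 + 0.016772 = 0.028407.
P(skarn | evidence) = 0.0022107 / 0.028407 ≈ 0.078.

0.078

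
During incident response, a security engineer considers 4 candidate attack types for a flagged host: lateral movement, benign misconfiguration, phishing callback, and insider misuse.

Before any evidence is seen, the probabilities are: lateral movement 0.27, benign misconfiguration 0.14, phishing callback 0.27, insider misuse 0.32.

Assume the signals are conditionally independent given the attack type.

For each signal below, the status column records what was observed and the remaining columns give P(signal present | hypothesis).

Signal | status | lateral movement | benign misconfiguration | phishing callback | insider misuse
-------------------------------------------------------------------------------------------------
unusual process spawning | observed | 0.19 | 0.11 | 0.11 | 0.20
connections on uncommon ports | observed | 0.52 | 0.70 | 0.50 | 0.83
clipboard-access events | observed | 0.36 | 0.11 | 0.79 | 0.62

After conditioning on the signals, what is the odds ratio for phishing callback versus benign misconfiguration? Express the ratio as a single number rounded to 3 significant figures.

9.89

The normalizing constant cancels in an odds ratio, so compute prior × likelihood for the two hypotheses only:
  phishing callback: 0.27 × 0.11 × 0.50 × 0.79 = 0.011732
  benign misconfiguration: 0.14 × 0.11 × 0.70 × 0.11 = 0.0011858
Posterior odds = 0.011732 / 0.0011858 ≈ 9.89.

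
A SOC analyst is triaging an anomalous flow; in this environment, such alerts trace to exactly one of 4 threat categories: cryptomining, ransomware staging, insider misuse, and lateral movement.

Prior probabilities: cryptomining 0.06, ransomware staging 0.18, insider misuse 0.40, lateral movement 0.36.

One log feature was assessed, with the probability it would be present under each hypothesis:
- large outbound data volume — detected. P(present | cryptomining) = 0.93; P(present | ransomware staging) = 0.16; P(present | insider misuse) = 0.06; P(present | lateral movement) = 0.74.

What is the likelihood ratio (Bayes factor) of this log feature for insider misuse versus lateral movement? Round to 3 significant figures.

The Bayes factor is the ratio of the two likelihoods.
  insider misuse: 0.06
  lateral movement: 0.74
Bayes factor = 0.06 / 0.74 ≈ 0.0811

0.0811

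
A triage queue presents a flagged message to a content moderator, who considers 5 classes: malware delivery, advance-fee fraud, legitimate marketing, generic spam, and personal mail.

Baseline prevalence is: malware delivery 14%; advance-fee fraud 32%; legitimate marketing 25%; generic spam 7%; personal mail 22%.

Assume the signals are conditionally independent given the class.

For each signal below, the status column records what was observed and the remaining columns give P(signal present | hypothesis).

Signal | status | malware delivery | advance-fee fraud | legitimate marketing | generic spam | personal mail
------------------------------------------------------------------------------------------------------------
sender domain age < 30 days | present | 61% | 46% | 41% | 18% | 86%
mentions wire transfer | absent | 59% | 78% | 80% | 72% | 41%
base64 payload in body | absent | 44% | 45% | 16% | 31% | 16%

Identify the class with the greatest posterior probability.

By Bayes' rule with conditional independence, the unnormalized weight for each hypothesis is prior × ∏ likelihoods (using 1 − P(present | H) for each absent signal):
  malware delivery: 0.14 × 0.61 × (1 − 0.59) × (1 − 0.44) = 0.019608
  advance-fee fraud: 0.32 × 0.46 × (1 − 0.78) × (1 − 0.45) = 0.017811
  legitimate marketing: 0.25 × 0.41 × (1 − 0.80) × (1 − 0.16) = 0.01722
  generic spam: 0.07 × 0.18 × (1 − 0.72) × (1 − 0.31) = 0.0024343
  personal mail: 0.22 × 0.86 × (1 − 0.41) × (1 − 0.16) = 0.093768
Marginal likelihood of the evidence = 0.15084.
P(malware delivery | evidence) ≈ 0.019608 / 0.15084 ≈ 0.130
P(advance-fee fraud | evidence) ≈ 0.017811 / 0.15084 ≈ 0.118
P(legitimate marketing | evidence) ≈ 0.01722 / 0.15084 ≈ 0.114
P(generic spam | evidence) ≈ 0.0024343 / 0.15084 ≈ 0.016
P(personal mail | evidence) ≈ 0.093768 / 0.15084 ≈ 0.622
The largest is 0.622, so personal mail is most probable.

personal mail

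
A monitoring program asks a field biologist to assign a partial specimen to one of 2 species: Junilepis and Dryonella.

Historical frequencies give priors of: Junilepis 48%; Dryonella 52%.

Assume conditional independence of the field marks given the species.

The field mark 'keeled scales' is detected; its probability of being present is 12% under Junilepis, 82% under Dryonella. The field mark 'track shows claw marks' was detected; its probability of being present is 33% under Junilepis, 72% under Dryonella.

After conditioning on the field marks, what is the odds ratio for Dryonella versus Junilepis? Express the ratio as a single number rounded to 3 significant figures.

Unnormalized posterior weight (prior times the field mark likelihoods) for each of the two hypotheses:
  Dryonella: 0.52 × 0.82 × 0.72 = 0.30701
  Junilepis: 0.48 × 0.12 × 0.33 = 0.019008
Posterior odds = 0.30701 / 0.019008 ≈ 16.2.

16.2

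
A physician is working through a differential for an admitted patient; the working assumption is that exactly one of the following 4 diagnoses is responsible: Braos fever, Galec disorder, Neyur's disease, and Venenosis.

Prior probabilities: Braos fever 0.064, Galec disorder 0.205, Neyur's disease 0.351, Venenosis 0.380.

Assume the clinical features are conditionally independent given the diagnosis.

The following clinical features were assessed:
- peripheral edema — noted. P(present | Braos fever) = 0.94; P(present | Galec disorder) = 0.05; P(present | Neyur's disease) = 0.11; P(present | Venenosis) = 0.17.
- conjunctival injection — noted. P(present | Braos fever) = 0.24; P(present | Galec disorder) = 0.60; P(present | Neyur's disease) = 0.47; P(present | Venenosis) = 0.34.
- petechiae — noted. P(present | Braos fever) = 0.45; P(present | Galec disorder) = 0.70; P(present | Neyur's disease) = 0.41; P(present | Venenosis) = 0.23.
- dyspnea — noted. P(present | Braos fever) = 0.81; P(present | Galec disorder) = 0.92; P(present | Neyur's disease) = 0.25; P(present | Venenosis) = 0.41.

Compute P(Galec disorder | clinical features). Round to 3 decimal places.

Multiply each prior by the joint likelihood of the clinical feature pattern:
  Braos fever: 0.064 × 0.94 × 0.24 × 0.45 × 0.81 = 0.0052628
  Galec disorder: 0.205 × 0.05 × 0.60 × 0.70 × 0.92 = 0.0039606
  Neyur's disease: 0.351 × 0.11 × 0.47 × 0.41 × 0.25 = 0.00186
  Venenosis: 0.380 × 0.17 × 0.34 × 0.23 × 0.41 = 0.0020712
Marginal likelihood of the evidence = 0.013155.
P(Galec disorder | evidence) = 0.0039606 / 0.013155 ≈ 0.301.

0.301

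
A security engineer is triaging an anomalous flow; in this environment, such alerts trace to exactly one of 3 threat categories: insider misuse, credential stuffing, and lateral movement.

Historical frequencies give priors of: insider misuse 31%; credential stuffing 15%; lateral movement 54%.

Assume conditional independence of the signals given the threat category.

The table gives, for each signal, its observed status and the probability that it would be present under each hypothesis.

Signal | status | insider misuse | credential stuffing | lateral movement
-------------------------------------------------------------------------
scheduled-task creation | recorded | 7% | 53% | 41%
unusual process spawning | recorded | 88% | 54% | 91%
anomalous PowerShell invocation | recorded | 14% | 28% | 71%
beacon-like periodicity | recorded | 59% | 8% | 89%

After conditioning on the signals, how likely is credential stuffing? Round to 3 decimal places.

0.007

Multiply each prior by the joint likelihood of the signal pattern:
  insider misuse: 0.31 × 0.07 × 0.88 × 0.14 × 0.59 = 0.0015773
  credential stuffing: 0.15 × 0.53 × 0.54 × 0.28 × 0.08 = 0.00096163
  lateral movement: 0.54 × 0.41 × 0.91 × 0.71 × 0.89 = 0.12731
Marginal likelihood of the evidence = 0.12985.
P(credential stuffing | evidence) = 0.00096163 / 0.12985 ≈ 0.007.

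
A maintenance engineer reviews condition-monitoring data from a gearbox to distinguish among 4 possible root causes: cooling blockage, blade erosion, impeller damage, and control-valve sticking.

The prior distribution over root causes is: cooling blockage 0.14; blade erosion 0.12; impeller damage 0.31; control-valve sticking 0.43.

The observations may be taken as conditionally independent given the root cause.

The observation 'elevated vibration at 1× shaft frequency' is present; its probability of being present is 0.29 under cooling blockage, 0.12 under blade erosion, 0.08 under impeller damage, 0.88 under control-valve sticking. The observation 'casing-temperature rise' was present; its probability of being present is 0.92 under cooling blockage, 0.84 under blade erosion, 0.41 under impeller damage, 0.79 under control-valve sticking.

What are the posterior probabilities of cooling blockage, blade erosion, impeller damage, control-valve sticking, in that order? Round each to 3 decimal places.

0.104, 0.034, 0.028, 0.834

For each hypothesis, the unnormalized posterior weight is prior × product of the observation likelihoods:
  cooling blockage: 0.14 × 0.29 × 0.92 = 0.037352
  blade erosion: 0.12 × 0.12 × 0.84 = 0.012096
  impeller damage: 0.31 × 0.08 × 0.41 = 0.010168
  control-valve sticking: 0.43 × 0.88 × 0.79 = 0.29894
The unnormalized weights sum to 0.35855.
P(cooling blockage | evidence) = 0.037352 / 0.35855 ≈ 0.104
P(blade erosion | evidence) = 0.012096 / 0.35855 ≈ 0.034
P(impeller damage | evidence) = 0.010168 / 0.35855 ≈ 0.028
P(control-valve sticking | evidence) = 0.29894 / 0.35855 ≈ 0.834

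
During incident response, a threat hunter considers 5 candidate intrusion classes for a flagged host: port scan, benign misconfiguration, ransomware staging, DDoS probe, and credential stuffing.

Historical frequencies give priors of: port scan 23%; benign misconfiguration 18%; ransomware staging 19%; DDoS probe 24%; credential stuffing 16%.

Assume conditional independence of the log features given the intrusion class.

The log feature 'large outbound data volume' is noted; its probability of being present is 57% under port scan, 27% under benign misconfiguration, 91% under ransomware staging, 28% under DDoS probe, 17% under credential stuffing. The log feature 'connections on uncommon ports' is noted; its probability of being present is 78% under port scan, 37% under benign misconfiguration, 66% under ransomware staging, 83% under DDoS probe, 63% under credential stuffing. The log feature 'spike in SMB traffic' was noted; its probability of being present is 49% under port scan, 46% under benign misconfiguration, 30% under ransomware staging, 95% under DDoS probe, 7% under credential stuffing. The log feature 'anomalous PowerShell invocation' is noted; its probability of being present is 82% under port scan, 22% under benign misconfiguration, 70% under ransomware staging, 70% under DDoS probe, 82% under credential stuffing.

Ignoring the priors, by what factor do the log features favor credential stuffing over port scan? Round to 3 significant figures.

The Bayes factor is the ratio of the joint likelihoods of the log feature pattern under the two hypotheses.
  credential stuffing: 0.17 × 0.63 × 0.07 × 0.82 = 0.0061475
  port scan: 0.57 × 0.78 × 0.49 × 0.82 = 0.17864
Bayes factor = 0.0061475 / 0.17864 ≈ 0.0344

0.0344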